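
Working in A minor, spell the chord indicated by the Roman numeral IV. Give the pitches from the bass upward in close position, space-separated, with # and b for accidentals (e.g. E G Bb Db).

D F# A

Scale degree 4 in A minor is D; here the chord built on it is altered to a major triad. IV is the major subdominant, borrowed from the parallel major.
So the chord is D-F#-A.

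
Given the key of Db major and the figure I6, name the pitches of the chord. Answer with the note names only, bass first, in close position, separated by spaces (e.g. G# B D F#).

In Db major, the first degree is Db, and the diatonic chord built there is a major triad.
Stacking thirds from Db gives Db-F-Ab.
The figured bass 6 indicates first inversion, placing the third (F) in the bass: F-Ab-Db.

F Ab Db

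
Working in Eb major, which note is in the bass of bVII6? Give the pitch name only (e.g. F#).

bVII in Eb major has root Db; the chord is Db-F-Ab.
The figure 6 means first inversion — the third is in the bass.

F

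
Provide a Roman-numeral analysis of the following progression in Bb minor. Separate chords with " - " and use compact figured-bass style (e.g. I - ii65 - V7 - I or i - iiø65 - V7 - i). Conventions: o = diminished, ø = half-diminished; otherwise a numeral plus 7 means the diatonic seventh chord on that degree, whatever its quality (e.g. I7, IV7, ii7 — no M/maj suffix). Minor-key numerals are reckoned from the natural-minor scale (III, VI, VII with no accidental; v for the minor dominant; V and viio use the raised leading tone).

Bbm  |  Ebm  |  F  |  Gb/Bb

i - iv - V - VI6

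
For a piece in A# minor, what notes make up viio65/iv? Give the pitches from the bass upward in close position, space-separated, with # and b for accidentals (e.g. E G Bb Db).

The slash marks an applied leading-tone chord: viio of iv. In A# minor, iv is D#, so the leading tone to it is C##, a half step below.
Building a fully diminished seventh chord on C## gives C##-E#-G#-B.
The figured bass 65 indicates first inversion, placing the third (E#) in the bass: E#-G#-B-C##.

E# G# B C##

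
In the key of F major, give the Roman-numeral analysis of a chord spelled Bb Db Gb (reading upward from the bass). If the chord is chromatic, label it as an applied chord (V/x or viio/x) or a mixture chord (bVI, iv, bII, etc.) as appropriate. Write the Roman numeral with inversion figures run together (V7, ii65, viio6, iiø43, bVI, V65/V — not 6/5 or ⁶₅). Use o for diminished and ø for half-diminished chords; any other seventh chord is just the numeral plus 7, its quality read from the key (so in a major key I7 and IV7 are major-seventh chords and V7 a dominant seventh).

bII6

Stacked in thirds the chord is Gb-Bb-Db: a major triad on Gb.
Gb is the lowered second degree of F major (diatonic 2 would be G). This is the Neapolitan sixth — a major triad on the lowered second degree, here in its customary first inversion.
With Bb in the bass the chord is in first inversion, so the figured bass is 6.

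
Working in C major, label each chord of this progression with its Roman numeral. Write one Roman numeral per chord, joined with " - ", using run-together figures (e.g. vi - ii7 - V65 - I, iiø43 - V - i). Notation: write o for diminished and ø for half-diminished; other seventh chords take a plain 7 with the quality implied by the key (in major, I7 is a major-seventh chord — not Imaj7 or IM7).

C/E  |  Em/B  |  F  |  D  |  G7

I6 - iii64 - IV - V/V - V7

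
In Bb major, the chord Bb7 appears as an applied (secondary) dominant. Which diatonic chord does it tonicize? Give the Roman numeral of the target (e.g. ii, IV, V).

The chord is a dominant seventh chord on Bb.
A dominant resolves down a perfect fifth: Bb → Eb. In Bb major, Eb is scale degree 4, i.e. IV.

IV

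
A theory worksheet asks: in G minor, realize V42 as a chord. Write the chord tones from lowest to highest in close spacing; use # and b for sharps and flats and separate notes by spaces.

C D F# A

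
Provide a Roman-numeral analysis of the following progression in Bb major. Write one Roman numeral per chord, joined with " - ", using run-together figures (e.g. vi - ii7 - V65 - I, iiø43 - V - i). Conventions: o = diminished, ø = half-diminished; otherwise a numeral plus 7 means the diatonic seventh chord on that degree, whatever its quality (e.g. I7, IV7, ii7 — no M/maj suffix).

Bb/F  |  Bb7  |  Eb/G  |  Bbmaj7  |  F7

I64 - V7/IV - IV6 - I7 - V7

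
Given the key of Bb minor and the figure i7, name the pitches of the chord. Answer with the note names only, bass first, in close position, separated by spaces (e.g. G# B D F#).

The numeral's case and figure indicate a minor seventh chord. In Bb minor its root, the tonic, is Bb.
That chord is spelled Bb-Db-F-Ab.

Bb Db F Ab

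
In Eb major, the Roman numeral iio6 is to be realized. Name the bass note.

iio in Eb major has root F; the chord is F-Ab-Cb.
The figure 6 means first inversion — the third is in the bass.

Ab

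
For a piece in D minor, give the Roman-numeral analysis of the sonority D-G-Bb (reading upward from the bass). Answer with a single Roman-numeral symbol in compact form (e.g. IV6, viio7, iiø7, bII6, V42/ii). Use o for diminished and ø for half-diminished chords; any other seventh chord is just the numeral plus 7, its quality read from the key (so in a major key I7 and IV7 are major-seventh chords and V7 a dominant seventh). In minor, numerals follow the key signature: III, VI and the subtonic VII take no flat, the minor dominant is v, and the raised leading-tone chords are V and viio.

Stacked in thirds the chord is G-Bb-D: a minor triad on G.
In D minor, G is the subdominant; the diatonic minor triad there is iv.
With D in the bass the chord is in second inversion, so the figured bass is 64.

iv64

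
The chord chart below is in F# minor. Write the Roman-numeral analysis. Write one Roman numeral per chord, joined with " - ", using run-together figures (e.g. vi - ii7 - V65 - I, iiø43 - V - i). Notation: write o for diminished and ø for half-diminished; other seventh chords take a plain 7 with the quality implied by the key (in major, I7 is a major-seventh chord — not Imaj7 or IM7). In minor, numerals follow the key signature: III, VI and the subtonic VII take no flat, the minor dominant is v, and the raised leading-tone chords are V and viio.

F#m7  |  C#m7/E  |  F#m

F#m7: minor seventh chord on F# = scale degree 1 → i7.
C#m7/E has root C#, degree 5 in F# minor, so v65.
F#m: root F# is the tonic; minor triad there is i.

i7 - v65 - i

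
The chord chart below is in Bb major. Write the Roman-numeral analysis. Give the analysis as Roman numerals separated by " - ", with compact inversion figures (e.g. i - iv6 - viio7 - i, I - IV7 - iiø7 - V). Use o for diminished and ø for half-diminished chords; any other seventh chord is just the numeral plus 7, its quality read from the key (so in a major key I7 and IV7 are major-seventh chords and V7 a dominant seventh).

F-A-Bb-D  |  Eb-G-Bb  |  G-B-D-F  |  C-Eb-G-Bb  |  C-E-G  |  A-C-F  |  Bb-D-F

I43 - IV - V7/ii - ii7 - V/V - V6 - I

F-A-Bb-D has root Bb, degree 1 in Bb major, so I43.
Eb-G-Bb: root Eb is the subdominant; major triad there is IV.
G-B-D-F is the secondary dominant of ii (dominant seventh chord on G): V7/ii.
C-Eb-G-Bb: root C is the supertonic; minor seventh chord there is ii7.
C-E-G: a major triad on C, the applied dominant of V → V/V.
A-C-F: major triad on F = scale degree 5 → V6.
Bb-D-F has root Bb, degree 1 in Bb major, so I.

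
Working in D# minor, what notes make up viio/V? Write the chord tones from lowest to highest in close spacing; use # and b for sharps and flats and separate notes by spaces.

G## B# D#

viio/V is a secondary leading-tone chord. The target V is A# in D# minor; the applied chord is rooted a semitone below, on G##.
Building a diminished triad on G## gives G##-B#-D#.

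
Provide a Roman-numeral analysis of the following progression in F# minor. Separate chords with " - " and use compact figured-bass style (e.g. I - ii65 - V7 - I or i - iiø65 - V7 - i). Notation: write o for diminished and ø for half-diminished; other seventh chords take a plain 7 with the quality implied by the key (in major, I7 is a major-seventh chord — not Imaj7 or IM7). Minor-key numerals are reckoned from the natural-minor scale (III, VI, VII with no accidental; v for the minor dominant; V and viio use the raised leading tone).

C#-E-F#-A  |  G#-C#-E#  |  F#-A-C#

i43 - V64 - i

C#-E-F#-A has root F#, degree 1 in F# minor, so i43.
G#-C#-E# has root C#, degree 5 in F# minor, so V64.
F#-A-C#: minor triad on F# = scale degree 1 → i.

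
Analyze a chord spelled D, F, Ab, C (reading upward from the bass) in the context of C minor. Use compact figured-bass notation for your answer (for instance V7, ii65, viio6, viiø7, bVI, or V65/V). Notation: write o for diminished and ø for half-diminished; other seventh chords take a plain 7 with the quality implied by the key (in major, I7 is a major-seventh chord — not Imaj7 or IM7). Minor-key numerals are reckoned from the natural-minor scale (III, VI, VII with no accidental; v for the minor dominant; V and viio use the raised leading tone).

iiø7

Stacked in thirds the chord is D-F-Ab-C: a half-diminished seventh chord on D.
D is scale degree 2 in C minor, and a half-diminished seventh chord on that degree is written iiø7.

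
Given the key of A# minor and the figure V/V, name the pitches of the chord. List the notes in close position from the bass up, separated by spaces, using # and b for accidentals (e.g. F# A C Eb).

B# D## F##

V/V is a secondary dominant — the dominant triad of V. V in A# minor is E#, so the applied chord's root is B#, a perfect fifth above.
Building a major triad on B# gives B#-D##-F##.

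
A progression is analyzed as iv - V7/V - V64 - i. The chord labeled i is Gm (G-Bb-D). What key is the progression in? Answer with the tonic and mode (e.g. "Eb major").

The anchor chord is a minor triad on G, labeled i.
If G is scale degree 1 and the mode makes that degree carry a minor triad, the tonic is G and the mode is minor.

G minor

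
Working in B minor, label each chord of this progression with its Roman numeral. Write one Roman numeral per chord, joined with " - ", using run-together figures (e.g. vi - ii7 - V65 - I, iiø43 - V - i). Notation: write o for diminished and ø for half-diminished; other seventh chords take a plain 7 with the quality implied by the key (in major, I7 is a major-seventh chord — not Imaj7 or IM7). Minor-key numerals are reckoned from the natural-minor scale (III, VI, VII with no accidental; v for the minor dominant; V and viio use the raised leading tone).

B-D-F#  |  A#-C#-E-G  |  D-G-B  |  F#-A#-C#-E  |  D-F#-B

B-D-F#: root B is the tonic; minor triad there is i.
A#-C#-E-G: root A# is the leading tone; fully diminished seventh chord there is viio7.
D-G-B has root G, degree 6 in B minor, so VI64.
F#-A#-C#-E: root F# is the dominant; dominant seventh chord there is V7.
D-F#-B: root B is the tonic; minor triad there is i6.

i - viio7 - VI64 - V7 - i6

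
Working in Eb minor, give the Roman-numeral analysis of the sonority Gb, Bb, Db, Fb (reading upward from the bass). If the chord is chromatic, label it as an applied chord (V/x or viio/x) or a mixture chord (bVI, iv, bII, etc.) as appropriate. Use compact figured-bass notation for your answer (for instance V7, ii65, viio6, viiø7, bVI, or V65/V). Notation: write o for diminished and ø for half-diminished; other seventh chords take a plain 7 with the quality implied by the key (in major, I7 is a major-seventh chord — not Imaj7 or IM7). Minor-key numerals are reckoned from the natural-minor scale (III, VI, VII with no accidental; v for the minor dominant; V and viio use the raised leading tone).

V7/VI

The pitches Gb-Bb-Db-Fb form a dominant seventh chord rooted on Gb.
Gb is not a diatonic chord root with this quality in Eb minor, but it lies a perfect fifth above Cb (VI), so the chord functions as an applied dominant of VI.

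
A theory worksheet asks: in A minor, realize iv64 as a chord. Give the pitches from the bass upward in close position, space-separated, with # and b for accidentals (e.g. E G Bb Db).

A D F

The numeral's case and figure indicate a minor triad. In A minor its root, the subdominant, is D.
Stacking thirds from D gives D-F-A.
The figured bass 64 indicates second inversion, placing the fifth (A) in the bass: A-D-F.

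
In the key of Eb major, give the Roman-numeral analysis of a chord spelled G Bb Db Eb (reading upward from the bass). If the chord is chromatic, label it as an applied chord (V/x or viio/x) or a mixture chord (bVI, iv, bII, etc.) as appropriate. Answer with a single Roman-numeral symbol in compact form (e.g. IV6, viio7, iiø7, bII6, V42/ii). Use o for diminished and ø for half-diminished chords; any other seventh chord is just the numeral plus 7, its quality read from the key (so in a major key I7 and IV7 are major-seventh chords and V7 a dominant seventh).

V65/IV

Stacked in thirds the chord is Eb-G-Bb-Db: a dominant seventh chord on Eb.
Eb is not a diatonic chord root with this quality in Eb major, but it lies a perfect fifth above Ab (IV), so the chord functions as an applied dominant of IV.
With G in the bass the chord is in first inversion, so the figured bass is 65.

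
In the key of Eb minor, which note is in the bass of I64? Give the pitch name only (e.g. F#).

Bb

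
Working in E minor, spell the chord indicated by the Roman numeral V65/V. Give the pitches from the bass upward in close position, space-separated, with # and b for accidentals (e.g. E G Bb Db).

The slash means an applied dominant: we want the dominant of V. In E minor, V is B major, and its dominant is built on F#.
Building a dominant seventh chord on F# gives F#-A#-C#-E.
With the 65 figure the chord is in first inversion; from the bass A# upward in close position it reads A#-C#-E-F#.

A# C# E F#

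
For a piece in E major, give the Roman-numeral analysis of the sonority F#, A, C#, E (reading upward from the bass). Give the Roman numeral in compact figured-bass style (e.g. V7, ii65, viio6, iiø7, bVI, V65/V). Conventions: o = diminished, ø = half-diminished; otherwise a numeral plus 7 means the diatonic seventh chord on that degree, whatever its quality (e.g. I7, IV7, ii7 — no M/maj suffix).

ii7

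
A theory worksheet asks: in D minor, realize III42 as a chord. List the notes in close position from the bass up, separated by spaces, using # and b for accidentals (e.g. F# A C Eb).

E F A C

The numeral's case and figure indicate a major seventh chord. In D minor its root, the third degree, is F.
That chord is spelled F-A-C-E.
The figured bass 42 indicates third inversion, placing the seventh (E) in the bass: E-F-A-C.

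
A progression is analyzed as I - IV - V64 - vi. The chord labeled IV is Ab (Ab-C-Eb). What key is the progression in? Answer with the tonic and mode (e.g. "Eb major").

Eb major

The chord Ab is a major triad rooted on Ab; its label is IV.
If Ab is scale degree 4 and the mode makes that degree carry a major triad, the tonic is Eb and the mode is major.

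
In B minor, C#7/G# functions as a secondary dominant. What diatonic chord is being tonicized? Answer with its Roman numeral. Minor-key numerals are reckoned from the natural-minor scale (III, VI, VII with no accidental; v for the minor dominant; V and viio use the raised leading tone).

V

The chord is a dominant seventh chord on C#.
A dominant resolves down a perfect fifth: C# → F#. In B minor, F# is scale degree 5, i.e. V.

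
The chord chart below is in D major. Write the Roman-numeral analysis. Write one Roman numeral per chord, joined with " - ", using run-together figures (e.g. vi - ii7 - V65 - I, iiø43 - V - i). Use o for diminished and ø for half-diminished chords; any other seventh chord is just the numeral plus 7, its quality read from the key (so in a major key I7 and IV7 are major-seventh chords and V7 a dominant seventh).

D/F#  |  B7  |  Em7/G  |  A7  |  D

D/F#: major triad on D = scale degree 1 → I6.
B7 is the secondary dominant of ii (dominant seventh chord on B): V7/ii.
Em7/G: minor seventh chord on E = scale degree 2 → ii65.
A7 has root A, degree 5 in D major, so V7.
D: root D is the tonic; major triad there is I.

I6 - V7/ii - ii65 - V7 - I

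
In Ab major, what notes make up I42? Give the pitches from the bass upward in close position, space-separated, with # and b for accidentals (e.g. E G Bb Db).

The numeral's case and figure indicate a major seventh chord. In Ab major its root, scale degree 1, is Ab.
That chord is spelled Ab-C-Eb-G.
The figured bass 42 indicates third inversion, placing the seventh (G) in the bass: G-Ab-C-Eb.

G Ab C Eb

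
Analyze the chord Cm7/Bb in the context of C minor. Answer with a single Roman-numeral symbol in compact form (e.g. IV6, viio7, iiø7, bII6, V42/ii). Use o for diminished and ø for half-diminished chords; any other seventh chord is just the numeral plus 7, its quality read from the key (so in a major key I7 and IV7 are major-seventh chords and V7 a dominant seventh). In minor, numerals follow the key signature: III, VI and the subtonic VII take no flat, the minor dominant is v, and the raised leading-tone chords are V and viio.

i42

Stacked in thirds the chord is C-Eb-G-Bb: a minor seventh chord on C.
C is scale degree 1 in C minor, and a minor seventh chord on that degree is written i7.
With Bb in the bass the chord is in third inversion, so the figured bass is 42.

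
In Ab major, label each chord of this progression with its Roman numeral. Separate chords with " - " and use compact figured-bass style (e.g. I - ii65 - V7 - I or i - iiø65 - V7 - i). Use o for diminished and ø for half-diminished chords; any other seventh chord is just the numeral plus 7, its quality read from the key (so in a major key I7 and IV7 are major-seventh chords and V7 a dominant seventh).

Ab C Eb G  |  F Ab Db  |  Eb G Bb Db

I7 - IV6 - V7

Ab-C-Eb-G: major seventh chord on Ab = scale degree 1 → I7.
F-Ab-Db: root Db is the subdominant; major triad there is IV6.
Eb-G-Bb-Db: root Eb is the dominant; dominant seventh chord there is V7.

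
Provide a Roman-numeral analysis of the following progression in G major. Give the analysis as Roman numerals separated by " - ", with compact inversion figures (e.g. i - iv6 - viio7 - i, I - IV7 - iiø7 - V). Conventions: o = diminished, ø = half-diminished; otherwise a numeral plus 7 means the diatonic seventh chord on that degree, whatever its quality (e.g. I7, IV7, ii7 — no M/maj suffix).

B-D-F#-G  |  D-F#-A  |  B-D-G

B-D-F#-G has root G, degree 1 in G major, so I65.
D-F#-A: root D is the dominant; major triad there is V.
B-D-G: major triad on G = scale degree 1 → I6.

I65 - V - I6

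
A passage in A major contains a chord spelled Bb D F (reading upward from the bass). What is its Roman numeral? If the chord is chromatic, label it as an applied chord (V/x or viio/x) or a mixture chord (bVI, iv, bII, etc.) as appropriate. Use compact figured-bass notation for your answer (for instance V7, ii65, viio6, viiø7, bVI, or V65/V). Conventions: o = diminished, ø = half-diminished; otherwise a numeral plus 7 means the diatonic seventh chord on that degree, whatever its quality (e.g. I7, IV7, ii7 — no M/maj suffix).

The pitches Bb-D-F form a major triad rooted on Bb.
Bb is the lowered second degree of A major (diatonic 2 would be B). This is the Neapolitan chord — a major triad on the lowered second degree.

bII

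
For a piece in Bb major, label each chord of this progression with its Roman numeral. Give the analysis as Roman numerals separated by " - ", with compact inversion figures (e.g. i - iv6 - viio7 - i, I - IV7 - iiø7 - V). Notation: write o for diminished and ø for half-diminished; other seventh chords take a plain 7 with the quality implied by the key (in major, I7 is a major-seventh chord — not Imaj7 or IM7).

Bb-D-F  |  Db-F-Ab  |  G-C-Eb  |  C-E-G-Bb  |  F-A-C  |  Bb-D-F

Bb-D-F: major triad on Bb = scale degree 1 → I.
Db-F-Ab is non-diatonic — bIII, a mixture chord from Bb minor.
G-C-Eb has root C, degree 2 in Bb major, so ii64.
C-E-G-Bb is the secondary dominant of V (dominant seventh chord on C): V7/V.
F-A-C: major triad on F = scale degree 5 → V.
Bb-D-F has root Bb, degree 1 in Bb major, so I.

I - bIII - ii64 - V7/V - V - I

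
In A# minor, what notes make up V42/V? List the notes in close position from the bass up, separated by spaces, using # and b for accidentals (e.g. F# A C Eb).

A# B# D## F##

V42/V is a secondary dominant — the dominant seventh of V. V in A# minor is E#, so the applied chord's root is B#, a perfect fifth above.
Building a dominant seventh chord on B# gives B#-D##-F##-A#.
The figured bass 42 indicates third inversion, placing the seventh (A#) in the bass: A#-B#-D##-F##.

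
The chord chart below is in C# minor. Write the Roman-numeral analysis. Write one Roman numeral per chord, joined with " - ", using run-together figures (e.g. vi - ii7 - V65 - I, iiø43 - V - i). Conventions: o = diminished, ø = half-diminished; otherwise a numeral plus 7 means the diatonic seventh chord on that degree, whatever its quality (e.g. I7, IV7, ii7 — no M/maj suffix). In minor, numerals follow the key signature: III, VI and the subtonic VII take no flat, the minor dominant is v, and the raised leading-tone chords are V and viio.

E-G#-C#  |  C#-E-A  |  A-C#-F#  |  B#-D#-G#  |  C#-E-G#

i6 - VI6 - iv6 - V6 - i

E-G#-C# has root C#, degree 1 in C# minor, so i6.
C#-E-A has root A, degree 6 in C# minor, so VI6.
A-C#-F#: root F# is the subdominant; minor triad there is iv6.
B#-D#-G#: root G# is the dominant; major triad there is V6.
C#-E-G#: root C# is the tonic; minor triad there is i.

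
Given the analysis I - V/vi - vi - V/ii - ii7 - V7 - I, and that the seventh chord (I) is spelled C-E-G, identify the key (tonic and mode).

C major

The anchor chord is a major triad on C, labeled I.
If C is scale degree 1 and the mode makes that degree carry a major triad, the tonic is C and the mode is major.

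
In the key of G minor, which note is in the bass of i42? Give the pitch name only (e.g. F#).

i in G minor has root G; the chord is G-Bb-D-F.
The figure 42 means third inversion — the seventh is in the bass.

F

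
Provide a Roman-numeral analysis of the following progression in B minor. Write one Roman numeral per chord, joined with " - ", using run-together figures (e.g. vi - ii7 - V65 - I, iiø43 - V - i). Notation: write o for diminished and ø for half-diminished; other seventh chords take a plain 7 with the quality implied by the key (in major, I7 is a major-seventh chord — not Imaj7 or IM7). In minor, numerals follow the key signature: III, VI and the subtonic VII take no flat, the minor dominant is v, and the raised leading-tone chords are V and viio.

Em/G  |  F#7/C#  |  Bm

iv6 - V43 - i

Em/G has root E, degree 4 in B minor, so iv6.
F#7/C#: dominant seventh chord on F# = scale degree 5 → V43.
Bm has root B, degree 1 in B minor, so i.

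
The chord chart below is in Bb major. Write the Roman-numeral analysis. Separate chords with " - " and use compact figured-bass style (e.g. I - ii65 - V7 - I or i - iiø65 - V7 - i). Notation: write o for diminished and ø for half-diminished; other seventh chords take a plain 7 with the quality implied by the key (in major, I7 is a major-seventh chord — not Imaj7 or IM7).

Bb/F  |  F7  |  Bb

Bb/F: major triad on Bb = scale degree 1 → I64.
F7: dominant seventh chord on F = scale degree 5 → V7.
Bb has root Bb, degree 1 in Bb major, so I.

I64 - V7 - I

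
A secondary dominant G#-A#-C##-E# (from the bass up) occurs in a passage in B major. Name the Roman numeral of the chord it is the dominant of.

The chord is a dominant seventh chord on A#.
A dominant resolves down a perfect fifth: A# → D#. In B major, D# is scale degree 3, i.e. iii.

iii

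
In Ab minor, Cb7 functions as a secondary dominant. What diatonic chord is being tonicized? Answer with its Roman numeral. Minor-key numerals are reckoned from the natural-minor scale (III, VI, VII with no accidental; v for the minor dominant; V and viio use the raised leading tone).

VI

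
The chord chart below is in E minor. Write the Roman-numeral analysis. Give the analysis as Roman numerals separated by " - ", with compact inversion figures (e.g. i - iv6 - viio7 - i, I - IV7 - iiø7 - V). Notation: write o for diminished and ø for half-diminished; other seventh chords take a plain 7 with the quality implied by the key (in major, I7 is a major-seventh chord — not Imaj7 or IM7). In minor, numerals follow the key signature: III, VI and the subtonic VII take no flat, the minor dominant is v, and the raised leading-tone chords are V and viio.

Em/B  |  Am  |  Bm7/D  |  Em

Em/B: root E is the tonic; minor triad there is i64.
Am has root A, degree 4 in E minor, so iv.
Bm7/D: root B is the dominant; minor seventh chord there is v65.
Em: minor triad on E = scale degree 1 → i.

i64 - iv - v65 - i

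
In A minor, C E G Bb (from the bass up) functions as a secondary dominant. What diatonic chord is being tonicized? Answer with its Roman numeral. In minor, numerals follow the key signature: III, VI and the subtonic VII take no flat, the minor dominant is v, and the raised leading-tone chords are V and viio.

The chord is a dominant seventh chord on C.
A dominant resolves down a perfect fifth: C → F. In A minor, F is scale degree 6, i.e. VI.

VI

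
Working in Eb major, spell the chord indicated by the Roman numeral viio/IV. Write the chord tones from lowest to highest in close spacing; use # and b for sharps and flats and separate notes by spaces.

viio/IV is a secondary leading-tone chord. The target IV is Ab in Eb major; the applied chord is rooted a semitone below, on G.
Building a diminished triad on G gives G-Bb-Db.

G Bb Db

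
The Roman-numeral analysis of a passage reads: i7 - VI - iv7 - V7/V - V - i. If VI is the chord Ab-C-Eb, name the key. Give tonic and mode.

The chord Ab is a major triad rooted on Ab; its label is VI.
If Ab is scale degree 6 and the mode makes that degree carry a major triad, the tonic is C and the mode is minor.

C minor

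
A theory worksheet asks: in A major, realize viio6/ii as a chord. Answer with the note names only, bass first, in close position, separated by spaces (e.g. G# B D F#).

C# E A#

The slash marks an applied leading-tone chord: viio of ii. In A major, ii is B, so the leading tone to it is A#, a half step below.
Building a diminished triad on A# gives A#-C#-E.
The figured bass 6 indicates first inversion, placing the third (C#) in the bass: C#-E-A#.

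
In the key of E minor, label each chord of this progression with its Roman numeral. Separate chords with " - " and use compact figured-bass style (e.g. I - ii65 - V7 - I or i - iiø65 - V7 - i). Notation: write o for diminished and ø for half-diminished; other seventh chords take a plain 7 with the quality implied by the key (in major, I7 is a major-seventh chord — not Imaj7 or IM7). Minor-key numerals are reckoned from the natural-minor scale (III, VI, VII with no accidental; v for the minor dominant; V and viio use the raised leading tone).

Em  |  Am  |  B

i - iv - V

Em: minor triad on E = scale degree 1 → i.
Am: root A is the subdominant; minor triad there is iv.
B: major triad on B = scale degree 5 → V.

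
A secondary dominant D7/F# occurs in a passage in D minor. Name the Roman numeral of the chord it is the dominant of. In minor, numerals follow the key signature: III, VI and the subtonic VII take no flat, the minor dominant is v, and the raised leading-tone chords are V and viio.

iv

The chord is a dominant seventh chord on D.
A dominant resolves down a perfect fifth: D → G. In D minor, G is scale degree 4, i.e. iv.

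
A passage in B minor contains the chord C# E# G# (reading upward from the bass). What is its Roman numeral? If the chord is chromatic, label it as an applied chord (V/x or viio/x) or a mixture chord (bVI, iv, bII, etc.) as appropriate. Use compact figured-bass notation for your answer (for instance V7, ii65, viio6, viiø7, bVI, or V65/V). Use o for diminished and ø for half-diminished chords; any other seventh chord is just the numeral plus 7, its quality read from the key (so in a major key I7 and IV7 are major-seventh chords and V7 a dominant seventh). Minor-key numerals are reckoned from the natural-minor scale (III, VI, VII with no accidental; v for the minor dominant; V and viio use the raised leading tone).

V/V

The pitches C#-E#-G# form a major triad rooted on C#.
C# is not a diatonic chord root with this quality in B minor, but it lies a perfect fifth above F# (V), so the chord functions as an applied dominant of V.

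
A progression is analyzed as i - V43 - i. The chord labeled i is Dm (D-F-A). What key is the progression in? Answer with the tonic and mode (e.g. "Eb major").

The anchor chord is a minor triad on D, labeled i.
If D is scale degree 1 and the mode makes that degree carry a minor triad, the tonic is D and the mode is minor.

D minor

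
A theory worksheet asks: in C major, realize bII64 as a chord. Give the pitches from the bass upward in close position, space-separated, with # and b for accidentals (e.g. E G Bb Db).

bII64 is the Neapolitan chord — a major triad on the lowered second degree. In C major that root is Db.
So the chord is Db-F-Ab.
The figured bass 64 indicates second inversion, placing the fifth (Ab) in the bass: Ab-Db-F.

Ab Db F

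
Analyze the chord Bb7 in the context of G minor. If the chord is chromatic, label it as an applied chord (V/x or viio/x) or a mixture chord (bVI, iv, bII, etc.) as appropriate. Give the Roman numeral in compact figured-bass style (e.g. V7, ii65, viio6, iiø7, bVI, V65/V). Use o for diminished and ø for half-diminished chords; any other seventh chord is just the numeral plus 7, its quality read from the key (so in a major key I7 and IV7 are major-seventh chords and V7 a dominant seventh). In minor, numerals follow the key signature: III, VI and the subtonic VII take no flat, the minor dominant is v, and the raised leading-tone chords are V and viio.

The pitches Bb-D-F-Ab form a dominant seventh chord rooted on Bb.
Bb is not a diatonic chord root with this quality in G minor, but it lies a perfect fifth above Eb (VI), so the chord functions as an applied dominant of VI.

V7/VI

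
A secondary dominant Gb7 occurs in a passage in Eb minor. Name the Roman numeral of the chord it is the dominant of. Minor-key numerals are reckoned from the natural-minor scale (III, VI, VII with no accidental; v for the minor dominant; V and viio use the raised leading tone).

The chord is a dominant seventh chord on Gb.
A dominant resolves down a perfect fifth: Gb → Cb. In Eb minor, Cb is scale degree 6, i.e. VI.

VI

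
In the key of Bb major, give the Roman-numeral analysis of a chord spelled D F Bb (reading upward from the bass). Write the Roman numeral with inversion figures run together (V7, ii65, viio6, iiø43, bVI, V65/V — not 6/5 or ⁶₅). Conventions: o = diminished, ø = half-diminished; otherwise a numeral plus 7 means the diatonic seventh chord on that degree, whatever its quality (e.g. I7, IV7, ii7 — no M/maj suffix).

Stacked in thirds the chord is Bb-D-F: a major triad on Bb.
In Bb major, Bb is the tonic; the diatonic major triad there is I.
With D in the bass the chord is in first inversion, so the figured bass is 6.

I6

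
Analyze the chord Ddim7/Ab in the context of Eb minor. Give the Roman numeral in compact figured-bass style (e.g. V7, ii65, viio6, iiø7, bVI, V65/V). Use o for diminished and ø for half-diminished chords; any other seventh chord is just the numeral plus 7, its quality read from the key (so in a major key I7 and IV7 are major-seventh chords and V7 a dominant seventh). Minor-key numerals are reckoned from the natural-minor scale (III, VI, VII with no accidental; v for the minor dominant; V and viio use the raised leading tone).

The pitches D-F-Ab-Cb form a fully diminished seventh chord rooted on D.
D is scale degree 7 in Eb minor, and a fully diminished seventh chord on that degree is written viio7.
With Ab in the bass the chord is in second inversion, so the figured bass is 43.

viio43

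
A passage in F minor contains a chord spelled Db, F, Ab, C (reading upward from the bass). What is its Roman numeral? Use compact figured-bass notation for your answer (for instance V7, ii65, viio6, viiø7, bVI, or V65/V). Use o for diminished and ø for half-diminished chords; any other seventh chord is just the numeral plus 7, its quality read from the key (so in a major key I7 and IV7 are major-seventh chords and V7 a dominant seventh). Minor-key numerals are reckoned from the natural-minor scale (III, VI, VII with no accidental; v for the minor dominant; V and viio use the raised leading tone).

Stacked in thirds the chord is Db-F-Ab-C: a major seventh chord on Db.
Db is scale degree 6 in F minor, and a major seventh chord on that degree is written VI7.

VI7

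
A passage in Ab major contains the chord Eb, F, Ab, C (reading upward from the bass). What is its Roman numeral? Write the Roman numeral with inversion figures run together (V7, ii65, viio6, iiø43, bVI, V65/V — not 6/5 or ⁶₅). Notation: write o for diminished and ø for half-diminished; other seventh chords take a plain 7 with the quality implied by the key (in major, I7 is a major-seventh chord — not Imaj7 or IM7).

vi42

Stacked in thirds the chord is F-Ab-C-Eb: a minor seventh chord on F.
F is scale degree 6 in Ab major, and a minor seventh chord on that degree is written vi7.
With Eb in the bass the chord is in third inversion, so the figured bass is 42.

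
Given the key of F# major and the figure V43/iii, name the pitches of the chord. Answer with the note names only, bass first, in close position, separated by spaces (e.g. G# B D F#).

B# D# E# G##

V43/iii is a secondary dominant — the dominant seventh of iii. iii in F# major is A#, so the applied chord's root is E#, a perfect fifth above.
Building a dominant seventh chord on E# gives E#-G##-B#-D#.
With the 43 figure the chord is in second inversion; from the bass B# upward in close position it reads B#-D#-E#-G##.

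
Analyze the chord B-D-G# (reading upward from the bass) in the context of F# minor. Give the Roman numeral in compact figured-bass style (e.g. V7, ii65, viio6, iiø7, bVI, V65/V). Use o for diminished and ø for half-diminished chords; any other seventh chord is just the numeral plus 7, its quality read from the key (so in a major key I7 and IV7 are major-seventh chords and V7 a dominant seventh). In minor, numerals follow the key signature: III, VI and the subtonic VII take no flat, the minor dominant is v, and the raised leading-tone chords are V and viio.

The pitches G#-B-D form a diminished triad rooted on G#.
G# is scale degree 2 in F# minor, and a diminished triad on that degree is written iio.
With B in the bass the chord is in first inversion, so the figured bass is 6.

iio6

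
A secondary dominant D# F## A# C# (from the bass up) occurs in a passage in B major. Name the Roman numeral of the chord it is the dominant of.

vi

The chord is a dominant seventh chord on D#.
A dominant resolves down a perfect fifth: D# → G#. In B major, G# is scale degree 6, i.e. vi.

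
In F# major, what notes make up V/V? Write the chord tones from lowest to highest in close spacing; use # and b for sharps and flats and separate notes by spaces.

The slash means an applied dominant: we want the dominant of V. In F# major, V is C# major, and its dominant is built on G#.
Building a major triad on G# gives G#-B#-D#.

G# B# D#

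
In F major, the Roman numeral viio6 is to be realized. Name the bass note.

G

viio in F major has root E; the chord is E-G-Bb.
The figure 6 means first inversion — the third is in the bass.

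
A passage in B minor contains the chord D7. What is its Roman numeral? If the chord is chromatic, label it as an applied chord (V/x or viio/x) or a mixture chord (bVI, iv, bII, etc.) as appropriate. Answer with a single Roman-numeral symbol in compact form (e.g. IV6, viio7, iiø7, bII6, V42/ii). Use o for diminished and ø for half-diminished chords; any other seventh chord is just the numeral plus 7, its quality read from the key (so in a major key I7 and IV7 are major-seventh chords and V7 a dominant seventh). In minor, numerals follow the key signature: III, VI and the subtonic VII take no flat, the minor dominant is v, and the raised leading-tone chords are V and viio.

Stacked in thirds the chord is D-F#-A-C: a dominant seventh chord on D.
D is not a diatonic chord root with this quality in B minor, but it lies a perfect fifth above G (VI), so the chord functions as an applied dominant of VI.

V7/VI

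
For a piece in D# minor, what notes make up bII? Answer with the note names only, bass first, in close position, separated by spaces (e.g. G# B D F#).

E G# B

Scale degree 2 in D# minor is E#; lowering it a half step gives E. bII is the Neapolitan chord — a major triad on the lowered second degree.
So the chord is E-G#-B, a major triad.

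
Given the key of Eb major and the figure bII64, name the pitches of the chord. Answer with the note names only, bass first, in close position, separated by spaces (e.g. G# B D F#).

Scale degree 2 in Eb major is F; lowering it a half step gives Fb. bII64 is the Neapolitan chord — a major triad on the lowered second degree.
So the chord is Fb-Ab-Cb, a major triad.
With the 64 figure the chord is in second inversion; from the bass Cb upward in close position it reads Cb-Fb-Ab.

Cb Fb Ab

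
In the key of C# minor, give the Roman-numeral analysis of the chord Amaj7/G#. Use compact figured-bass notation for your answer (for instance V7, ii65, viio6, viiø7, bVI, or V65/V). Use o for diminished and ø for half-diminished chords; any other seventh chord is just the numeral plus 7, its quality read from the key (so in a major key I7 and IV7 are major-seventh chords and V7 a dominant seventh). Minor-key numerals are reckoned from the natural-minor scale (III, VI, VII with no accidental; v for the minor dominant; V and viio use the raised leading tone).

The pitches A-C#-E-G# form a major seventh chord rooted on A.
A is scale degree 6 in C# minor, and a major seventh chord on that degree is written VI7.
With G# in the bass the chord is in third inversion, so the figured bass is 42.

VI42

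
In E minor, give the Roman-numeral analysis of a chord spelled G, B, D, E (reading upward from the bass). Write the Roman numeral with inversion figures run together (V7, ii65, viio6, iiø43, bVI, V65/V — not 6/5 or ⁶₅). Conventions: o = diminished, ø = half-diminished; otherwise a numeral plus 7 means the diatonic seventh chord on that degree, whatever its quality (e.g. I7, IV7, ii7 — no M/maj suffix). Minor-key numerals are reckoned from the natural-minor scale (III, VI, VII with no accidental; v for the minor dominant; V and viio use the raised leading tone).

i65

Stacked in thirds the chord is E-G-B-D: a minor seventh chord on E.
E is scale degree 1 in E minor, and a minor seventh chord on that degree is written i7.
With G in the bass the chord is in first inversion, so the figured bass is 65.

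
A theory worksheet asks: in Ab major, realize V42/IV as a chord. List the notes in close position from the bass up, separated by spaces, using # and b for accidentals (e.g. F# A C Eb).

V42/IV is a secondary dominant — the dominant seventh of IV. IV in Ab major is Db, so the applied chord's root is Ab, a perfect fifth above.
Building a dominant seventh chord on Ab gives Ab-C-Eb-Gb.
With the 42 figure the chord is in third inversion; from the bass Gb upward in close position it reads Gb-Ab-C-Eb.

Gb Ab C Eb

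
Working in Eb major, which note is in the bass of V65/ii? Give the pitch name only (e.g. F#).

E

The applied chord V65/ii is rooted on C: C-E-G-Bb.
The figure 65 means first inversion — the third is in the bass.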